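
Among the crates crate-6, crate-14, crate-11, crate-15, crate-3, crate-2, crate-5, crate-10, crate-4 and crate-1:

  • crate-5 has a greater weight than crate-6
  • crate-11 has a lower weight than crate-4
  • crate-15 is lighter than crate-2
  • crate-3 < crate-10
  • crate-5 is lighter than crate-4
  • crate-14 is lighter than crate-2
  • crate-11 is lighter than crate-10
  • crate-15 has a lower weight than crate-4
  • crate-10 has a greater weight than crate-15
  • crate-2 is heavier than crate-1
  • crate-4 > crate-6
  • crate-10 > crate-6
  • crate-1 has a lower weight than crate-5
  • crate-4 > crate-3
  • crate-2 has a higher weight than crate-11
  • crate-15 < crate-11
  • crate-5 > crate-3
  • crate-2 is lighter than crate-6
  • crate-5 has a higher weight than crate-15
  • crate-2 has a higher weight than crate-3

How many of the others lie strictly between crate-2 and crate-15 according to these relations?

1

The relations place crate-15 below crate-2. An element lies strictly between them when it is forced above crate-15 and also forced below crate-2.
Above crate-15: {crate-11, crate-6, crate-5, crate-4, crate-10}. Below crate-2: {crate-1, crate-3, crate-11, crate-14}.
Intersection: {crate-11} — 1.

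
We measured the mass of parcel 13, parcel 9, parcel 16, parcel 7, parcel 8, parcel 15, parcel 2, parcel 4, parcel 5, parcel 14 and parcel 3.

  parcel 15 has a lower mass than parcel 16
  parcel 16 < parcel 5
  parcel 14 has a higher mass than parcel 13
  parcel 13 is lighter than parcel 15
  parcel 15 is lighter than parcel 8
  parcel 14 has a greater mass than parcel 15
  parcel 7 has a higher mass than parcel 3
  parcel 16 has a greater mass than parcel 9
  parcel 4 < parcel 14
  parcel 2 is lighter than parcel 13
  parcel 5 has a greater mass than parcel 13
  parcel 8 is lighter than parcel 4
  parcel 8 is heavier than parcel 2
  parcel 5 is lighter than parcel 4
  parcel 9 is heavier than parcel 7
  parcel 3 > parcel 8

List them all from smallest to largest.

Each adjacent pair is fixed by a given relation: parcel 2 < parcel 13; parcel 13 < parcel 15; parcel 15 < parcel 8; parcel 8 < parcel 3; parcel 3 < parcel 7; parcel 7 < parcel 9; parcel 9 < parcel 16; parcel 16 < parcel 5; parcel 5 < parcel 4; parcel 4 < parcel 14. Chaining them end to end gives the full order.

parcel 2 < parcel 13 < parcel 15 < parcel 8 < parcel 3 < parcel 7 < parcel 9 < parcel 16 < parcel 5 < parcel 4 < parcel 14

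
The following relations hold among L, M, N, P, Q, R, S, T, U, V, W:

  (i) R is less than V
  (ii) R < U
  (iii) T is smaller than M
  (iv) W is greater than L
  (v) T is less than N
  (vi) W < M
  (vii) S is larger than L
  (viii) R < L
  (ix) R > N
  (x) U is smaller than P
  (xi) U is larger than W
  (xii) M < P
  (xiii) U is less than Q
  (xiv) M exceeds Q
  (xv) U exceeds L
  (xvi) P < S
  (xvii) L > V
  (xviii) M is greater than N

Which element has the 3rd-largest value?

The consecutive relations fix a unique order: T < N < R < V < L < W < U < Q < M < P < S.
Counting 3 from the largest end gives M.

M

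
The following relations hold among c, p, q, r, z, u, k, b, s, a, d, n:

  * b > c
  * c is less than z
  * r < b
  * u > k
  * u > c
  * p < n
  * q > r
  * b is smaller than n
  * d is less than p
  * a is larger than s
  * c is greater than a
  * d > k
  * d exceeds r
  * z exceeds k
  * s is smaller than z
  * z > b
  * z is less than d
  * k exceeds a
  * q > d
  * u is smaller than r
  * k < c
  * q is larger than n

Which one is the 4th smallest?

c

Piecing the relations together gives one ordering: s < a < k < c < u < r < b < z < d < p < n < q.
Counting 4 from the smallest end gives c.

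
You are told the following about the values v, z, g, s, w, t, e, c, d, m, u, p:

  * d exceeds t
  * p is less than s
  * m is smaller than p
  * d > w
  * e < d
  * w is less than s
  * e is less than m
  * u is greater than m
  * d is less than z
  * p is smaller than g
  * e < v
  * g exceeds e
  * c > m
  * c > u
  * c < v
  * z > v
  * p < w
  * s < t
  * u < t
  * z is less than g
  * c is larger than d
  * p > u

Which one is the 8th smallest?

d

The consecutive relations fix a unique order: e < m < u < p < w < s < t < d < c < v < z < g.
Counting 8 from the smallest end gives d.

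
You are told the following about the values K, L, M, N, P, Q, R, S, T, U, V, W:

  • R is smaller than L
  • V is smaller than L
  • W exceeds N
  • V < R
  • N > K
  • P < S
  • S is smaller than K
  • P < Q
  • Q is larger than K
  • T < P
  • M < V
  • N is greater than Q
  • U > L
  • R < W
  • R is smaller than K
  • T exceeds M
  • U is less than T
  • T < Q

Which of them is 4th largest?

Piecing the relations together gives one ordering: M < V < R < L < U < T < P < S < K < Q < N < W.
The 4th largest is K.

K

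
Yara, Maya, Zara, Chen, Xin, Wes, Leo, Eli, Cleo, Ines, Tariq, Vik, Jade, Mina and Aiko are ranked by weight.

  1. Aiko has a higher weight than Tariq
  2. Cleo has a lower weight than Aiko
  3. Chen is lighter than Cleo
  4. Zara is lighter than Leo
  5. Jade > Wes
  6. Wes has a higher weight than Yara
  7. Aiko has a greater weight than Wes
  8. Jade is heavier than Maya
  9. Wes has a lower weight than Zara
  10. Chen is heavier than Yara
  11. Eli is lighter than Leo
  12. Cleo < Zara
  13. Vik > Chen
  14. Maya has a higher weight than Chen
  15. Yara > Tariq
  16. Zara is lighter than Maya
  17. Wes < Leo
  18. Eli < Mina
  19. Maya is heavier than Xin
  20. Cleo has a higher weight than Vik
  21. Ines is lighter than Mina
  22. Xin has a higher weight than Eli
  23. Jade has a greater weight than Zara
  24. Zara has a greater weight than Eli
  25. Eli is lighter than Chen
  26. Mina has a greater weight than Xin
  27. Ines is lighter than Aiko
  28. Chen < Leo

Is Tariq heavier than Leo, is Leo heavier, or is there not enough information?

Leo

Link the given pairs in sequence: Tariq < Yara; Yara < Chen; Chen < Vik; Vik < Cleo; Cleo < Zara; Zara < Leo.
Together: Tariq < Yara < Chen < Vik < Cleo < Zara < Leo.
So Leo is heavier.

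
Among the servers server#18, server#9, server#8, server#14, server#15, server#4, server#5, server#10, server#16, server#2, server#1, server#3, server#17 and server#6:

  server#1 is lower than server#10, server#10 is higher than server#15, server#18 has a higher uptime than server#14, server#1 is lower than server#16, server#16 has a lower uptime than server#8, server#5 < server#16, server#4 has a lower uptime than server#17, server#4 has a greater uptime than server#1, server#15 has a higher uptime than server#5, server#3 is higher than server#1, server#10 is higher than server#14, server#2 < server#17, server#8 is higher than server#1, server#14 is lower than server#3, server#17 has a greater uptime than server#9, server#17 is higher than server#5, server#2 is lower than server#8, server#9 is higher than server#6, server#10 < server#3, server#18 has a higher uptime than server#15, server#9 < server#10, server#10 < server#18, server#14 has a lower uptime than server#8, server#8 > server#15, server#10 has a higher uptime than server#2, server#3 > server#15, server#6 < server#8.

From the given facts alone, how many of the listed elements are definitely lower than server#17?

From server#17 the given relations immediately reach server#2, server#5, server#4, server#9.
From those, server#1, server#6 — 6 in total.
No other element is forced below server#17 by the given relations, so the count is 6.

6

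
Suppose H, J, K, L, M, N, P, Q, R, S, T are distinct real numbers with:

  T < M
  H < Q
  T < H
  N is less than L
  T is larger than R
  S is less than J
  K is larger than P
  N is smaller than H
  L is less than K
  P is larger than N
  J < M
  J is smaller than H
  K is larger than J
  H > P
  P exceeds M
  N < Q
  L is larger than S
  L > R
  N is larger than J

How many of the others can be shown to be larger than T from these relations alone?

From T the given relations immediately reach M, H.
From those, P, Q — 4 in total.
From those, K — 5 in total.
Nothing else is reachable above T; 5 in all.

5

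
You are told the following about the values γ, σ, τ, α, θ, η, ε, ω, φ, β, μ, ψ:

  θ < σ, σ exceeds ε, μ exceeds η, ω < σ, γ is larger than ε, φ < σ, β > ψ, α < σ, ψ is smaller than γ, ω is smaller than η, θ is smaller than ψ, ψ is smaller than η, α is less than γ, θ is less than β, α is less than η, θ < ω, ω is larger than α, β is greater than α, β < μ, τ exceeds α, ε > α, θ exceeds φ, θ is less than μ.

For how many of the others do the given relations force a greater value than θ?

7

From θ the given relations immediately reach ψ, ω, β, μ, σ.
From those, η, γ — 7 in total.
No other element is forced above θ by the given relations, so the count is 7.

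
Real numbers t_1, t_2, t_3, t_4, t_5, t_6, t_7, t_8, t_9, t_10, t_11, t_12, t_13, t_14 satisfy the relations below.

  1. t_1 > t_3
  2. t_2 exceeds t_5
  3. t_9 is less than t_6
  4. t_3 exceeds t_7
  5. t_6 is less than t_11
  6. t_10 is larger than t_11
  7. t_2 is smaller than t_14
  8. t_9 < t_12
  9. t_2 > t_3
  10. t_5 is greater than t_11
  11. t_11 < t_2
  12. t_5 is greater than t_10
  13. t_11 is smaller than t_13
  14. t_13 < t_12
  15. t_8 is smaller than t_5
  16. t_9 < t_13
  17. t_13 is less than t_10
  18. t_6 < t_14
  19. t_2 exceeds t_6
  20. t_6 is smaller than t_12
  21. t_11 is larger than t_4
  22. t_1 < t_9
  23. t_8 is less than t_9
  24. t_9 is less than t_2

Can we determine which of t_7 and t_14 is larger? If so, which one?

t_7 < t_3 and t_3 < t_1 give t_7 < t_1.
Then t_1 < t_9 extends the chain to t_9.
Then t_9 < t_6 extends the chain to t_6.
With t_6 < t_11: t_7 < t_3 < t_1 < t_9 < t_6 < t_11.
With t_11 < t_13: t_7 < t_3 < t_1 < t_9 < t_6 < t_11 < t_13.
Then t_13 < t_10 extends the chain to t_10.
Then t_10 < t_5 extends the chain to t_5.
With t_5 < t_2: t_7 < t_3 < t_1 < t_9 < t_6 < t_11 < t_13 < t_10 < t_5 < t_2.
Then t_2 < t_14 extends the chain to t_14.
So t_14 is larger.

t_14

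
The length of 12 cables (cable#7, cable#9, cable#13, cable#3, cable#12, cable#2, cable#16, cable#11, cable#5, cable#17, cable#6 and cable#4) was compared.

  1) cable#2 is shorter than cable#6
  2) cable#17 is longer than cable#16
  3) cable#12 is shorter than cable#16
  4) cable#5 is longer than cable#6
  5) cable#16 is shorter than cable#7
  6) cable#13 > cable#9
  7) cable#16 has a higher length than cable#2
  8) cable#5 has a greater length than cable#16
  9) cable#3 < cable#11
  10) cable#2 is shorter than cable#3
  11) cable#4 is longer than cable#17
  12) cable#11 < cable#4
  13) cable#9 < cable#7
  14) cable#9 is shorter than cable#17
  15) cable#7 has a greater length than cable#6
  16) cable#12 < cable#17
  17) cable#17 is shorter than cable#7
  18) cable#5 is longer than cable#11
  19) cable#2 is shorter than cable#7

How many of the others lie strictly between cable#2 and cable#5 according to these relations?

4

The relations place cable#2 below cable#5. An element lies strictly between them when it is forced above cable#2 and also forced below cable#5.
Above cable#2: {cable#3, cable#16, cable#17, cable#6, cable#7, cable#11, cable#4}. Below cable#5: {cable#12, cable#3, cable#16, cable#6, cable#11}.
Intersection: {cable#3, cable#16, cable#6, cable#11} — 4.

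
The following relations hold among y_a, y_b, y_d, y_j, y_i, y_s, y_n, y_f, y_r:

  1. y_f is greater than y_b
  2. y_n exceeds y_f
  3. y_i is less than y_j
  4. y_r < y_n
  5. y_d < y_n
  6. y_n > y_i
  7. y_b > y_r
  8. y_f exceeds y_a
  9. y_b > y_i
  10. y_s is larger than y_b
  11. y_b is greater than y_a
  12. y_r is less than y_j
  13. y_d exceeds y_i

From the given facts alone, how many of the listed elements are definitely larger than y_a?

4

The elements the relations force above y_a are y_b, y_f, y_s, y_n — no chain reaches any other.
That is 4.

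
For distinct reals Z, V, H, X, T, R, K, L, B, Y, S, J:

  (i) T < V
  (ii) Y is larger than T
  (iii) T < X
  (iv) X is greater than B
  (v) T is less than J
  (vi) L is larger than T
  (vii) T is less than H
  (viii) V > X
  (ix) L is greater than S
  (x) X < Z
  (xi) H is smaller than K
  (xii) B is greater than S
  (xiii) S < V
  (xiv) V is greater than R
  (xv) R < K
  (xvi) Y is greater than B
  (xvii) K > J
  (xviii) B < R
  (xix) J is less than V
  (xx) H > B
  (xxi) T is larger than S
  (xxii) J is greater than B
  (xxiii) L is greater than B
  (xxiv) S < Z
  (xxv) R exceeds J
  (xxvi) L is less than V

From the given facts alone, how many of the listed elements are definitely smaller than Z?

Directly below Z: S, X.
One step further: B, T (4 so far).
Nothing else is reachable below Z; 4 in all.

4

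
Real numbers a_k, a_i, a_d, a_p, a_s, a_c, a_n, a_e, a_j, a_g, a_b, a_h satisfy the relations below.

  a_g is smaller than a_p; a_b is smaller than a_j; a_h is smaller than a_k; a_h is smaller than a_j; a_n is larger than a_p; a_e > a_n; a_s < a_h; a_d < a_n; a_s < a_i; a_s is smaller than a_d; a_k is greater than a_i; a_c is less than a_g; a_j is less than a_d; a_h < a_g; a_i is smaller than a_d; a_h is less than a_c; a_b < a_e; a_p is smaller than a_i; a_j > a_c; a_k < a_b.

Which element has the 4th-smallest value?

The consecutive relations fix a unique order: a_s < a_h < a_c < a_g < a_p < a_i < a_k < a_b < a_j < a_d < a_n < a_e.
The 4th smallest is a_g.

a_g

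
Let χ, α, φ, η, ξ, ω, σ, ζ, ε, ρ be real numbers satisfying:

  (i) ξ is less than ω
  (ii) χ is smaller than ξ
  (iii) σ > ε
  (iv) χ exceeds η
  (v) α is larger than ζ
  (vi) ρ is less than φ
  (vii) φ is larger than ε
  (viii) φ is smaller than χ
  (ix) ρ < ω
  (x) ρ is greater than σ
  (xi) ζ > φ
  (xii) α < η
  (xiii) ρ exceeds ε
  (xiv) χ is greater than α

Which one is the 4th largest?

Chaining the given pairs: ε < σ < ρ < φ < ζ < α < η < χ < ξ < ω.
The 4th largest is η.

η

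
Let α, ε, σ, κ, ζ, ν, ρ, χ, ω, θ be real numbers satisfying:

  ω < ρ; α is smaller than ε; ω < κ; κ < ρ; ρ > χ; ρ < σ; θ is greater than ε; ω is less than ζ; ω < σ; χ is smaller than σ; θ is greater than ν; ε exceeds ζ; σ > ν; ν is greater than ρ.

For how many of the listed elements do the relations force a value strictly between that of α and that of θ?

1

Chaining upward from α reaches: ε.
Chaining downward from θ reaches: ω, ζ, κ, ε, χ, ρ, ν.
Strictly between α and θ are those in both lists: ε — 1 element.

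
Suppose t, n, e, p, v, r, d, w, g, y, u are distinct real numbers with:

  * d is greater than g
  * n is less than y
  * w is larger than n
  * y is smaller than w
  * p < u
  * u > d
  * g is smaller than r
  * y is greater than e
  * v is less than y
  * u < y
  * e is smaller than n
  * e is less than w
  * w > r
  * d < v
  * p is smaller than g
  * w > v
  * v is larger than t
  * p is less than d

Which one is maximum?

e is not greatest since e < w; p is not greatest since p < g; g is not greatest since g < d; n is not greatest since n < w; d is not greatest since d < v; t is not greatest since t < v; v is not greatest since v < w; r is not greatest since r < w; u is not greatest since u < y; y is not greatest since y < w.
Only w has nothing above it, so w is the maximum.

w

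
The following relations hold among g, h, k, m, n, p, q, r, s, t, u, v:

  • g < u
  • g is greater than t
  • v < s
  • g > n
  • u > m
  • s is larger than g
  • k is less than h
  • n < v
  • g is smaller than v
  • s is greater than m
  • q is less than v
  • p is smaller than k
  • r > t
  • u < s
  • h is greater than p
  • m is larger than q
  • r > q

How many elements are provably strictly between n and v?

1

The relations place n below v. An element lies strictly between them when it is forced above n and also forced below v.
Above n: {g, u, s}. Below v: {q, t, g}.
Intersection: {g} — 1.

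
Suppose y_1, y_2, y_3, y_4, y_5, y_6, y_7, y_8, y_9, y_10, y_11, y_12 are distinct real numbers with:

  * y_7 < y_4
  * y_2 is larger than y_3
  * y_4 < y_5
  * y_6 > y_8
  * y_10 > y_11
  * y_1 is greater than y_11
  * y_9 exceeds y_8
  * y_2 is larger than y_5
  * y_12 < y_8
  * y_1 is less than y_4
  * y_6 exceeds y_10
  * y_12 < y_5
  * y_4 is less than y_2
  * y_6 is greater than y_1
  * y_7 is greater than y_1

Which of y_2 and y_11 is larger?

y_11 < y_1 and y_1 < y_7 give y_11 < y_7.
Then y_7 < y_4 extends the chain to y_4.
Then y_4 < y_5 extends the chain to y_5.
Then y_5 < y_2 extends the chain to y_2.
So y_11 < y_2; y_2 is the larger of the two.

y_2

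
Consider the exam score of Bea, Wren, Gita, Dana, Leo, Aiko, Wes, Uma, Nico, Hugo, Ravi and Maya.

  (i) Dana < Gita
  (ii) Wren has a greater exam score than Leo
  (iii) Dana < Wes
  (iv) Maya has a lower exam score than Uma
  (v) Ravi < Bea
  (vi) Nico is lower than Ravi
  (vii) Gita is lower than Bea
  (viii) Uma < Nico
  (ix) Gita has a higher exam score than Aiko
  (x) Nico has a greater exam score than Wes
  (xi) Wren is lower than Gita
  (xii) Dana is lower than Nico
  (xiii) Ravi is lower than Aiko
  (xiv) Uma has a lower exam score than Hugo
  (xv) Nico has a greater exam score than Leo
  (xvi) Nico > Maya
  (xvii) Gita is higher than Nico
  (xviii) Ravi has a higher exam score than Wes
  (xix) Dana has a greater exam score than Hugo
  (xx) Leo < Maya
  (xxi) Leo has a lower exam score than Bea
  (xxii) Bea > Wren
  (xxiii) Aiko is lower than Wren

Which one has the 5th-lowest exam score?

Chaining the given pairs: Leo < Maya < Uma < Hugo < Dana < Wes < Nico < Ravi < Aiko < Wren < Gita < Bea.
The 5th smallest is Dana.

Dana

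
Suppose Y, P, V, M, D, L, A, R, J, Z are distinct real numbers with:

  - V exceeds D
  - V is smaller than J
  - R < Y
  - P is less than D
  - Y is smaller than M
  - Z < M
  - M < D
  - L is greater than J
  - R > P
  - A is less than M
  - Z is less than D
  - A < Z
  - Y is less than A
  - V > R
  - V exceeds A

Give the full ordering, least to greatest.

P < R < Y < A < Z < M < D < V < J < L

Each adjacent pair is fixed by a given relation: P < R; R < Y; Y < A; A < Z; Z < M; M < D; D < V; V < J; J < L. Chaining them end to end gives the full order.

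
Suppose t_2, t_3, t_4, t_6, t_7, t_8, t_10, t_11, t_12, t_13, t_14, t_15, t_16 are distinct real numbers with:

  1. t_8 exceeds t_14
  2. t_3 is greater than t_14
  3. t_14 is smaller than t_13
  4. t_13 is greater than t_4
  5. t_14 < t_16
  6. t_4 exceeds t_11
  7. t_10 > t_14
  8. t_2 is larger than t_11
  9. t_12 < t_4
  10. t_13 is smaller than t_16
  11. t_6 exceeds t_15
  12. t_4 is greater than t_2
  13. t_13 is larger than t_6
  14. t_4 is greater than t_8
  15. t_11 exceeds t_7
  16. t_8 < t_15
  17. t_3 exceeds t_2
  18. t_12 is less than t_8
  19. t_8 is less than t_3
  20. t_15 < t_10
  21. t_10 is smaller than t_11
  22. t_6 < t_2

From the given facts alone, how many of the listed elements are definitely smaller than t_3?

From t_3 the given relations immediately reach t_14, t_8, t_2.
From those, t_12, t_6, t_11 — 6 in total.
From those, t_7, t_15, t_10 — 9 in total.
No other element is forced below t_3 by the given relations, so the count is 9.

9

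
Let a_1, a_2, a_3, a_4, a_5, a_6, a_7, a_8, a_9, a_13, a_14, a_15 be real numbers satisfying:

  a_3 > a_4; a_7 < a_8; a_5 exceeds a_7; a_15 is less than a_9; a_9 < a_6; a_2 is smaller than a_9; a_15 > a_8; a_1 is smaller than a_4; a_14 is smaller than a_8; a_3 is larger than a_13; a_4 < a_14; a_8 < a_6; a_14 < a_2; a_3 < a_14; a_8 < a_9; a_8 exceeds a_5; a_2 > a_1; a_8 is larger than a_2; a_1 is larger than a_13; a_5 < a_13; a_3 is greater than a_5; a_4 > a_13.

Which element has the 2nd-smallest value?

Chaining the given pairs: a_7 < a_5 < a_13 < a_1 < a_4 < a_3 < a_14 < a_2 < a_8 < a_15 < a_9 < a_6.
Counting 2 from the smallest end gives a_5.

a_5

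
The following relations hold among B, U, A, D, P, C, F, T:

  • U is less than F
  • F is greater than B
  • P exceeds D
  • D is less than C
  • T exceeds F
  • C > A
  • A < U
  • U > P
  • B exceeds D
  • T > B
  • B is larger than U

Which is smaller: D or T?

Following the relations from D: D < P < U < B < F < T.
So D < T; D is the smaller of the two.

D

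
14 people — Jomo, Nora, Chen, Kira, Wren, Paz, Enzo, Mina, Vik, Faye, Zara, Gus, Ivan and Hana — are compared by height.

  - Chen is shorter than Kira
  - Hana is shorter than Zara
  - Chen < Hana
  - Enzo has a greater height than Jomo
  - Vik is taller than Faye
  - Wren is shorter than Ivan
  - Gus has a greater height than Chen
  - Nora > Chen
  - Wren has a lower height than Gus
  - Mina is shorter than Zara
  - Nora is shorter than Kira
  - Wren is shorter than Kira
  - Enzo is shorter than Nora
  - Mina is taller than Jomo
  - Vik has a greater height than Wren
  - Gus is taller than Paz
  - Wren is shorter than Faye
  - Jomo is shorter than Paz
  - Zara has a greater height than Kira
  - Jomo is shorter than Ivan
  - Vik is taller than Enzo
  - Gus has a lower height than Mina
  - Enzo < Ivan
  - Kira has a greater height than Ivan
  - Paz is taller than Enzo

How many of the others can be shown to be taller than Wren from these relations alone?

The elements the relations force above Wren are Gus, Mina, Faye, Vik, Ivan, Kira, Zara — no chain reaches any other.
That is 7.

7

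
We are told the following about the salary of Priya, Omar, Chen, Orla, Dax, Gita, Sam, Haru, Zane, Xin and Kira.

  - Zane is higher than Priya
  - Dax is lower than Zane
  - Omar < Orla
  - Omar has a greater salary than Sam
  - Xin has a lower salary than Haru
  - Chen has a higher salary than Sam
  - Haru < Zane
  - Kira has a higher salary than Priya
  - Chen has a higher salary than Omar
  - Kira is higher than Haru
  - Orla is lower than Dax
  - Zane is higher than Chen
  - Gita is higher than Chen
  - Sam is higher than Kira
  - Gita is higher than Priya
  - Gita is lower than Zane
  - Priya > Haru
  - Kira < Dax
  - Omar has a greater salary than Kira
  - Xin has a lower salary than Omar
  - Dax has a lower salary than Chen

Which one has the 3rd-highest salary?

Chen

Chaining the given pairs: Xin < Haru < Priya < Kira < Sam < Omar < Orla < Dax < Chen < Gita < Zane.
Counting 3 from the largest end gives Chen.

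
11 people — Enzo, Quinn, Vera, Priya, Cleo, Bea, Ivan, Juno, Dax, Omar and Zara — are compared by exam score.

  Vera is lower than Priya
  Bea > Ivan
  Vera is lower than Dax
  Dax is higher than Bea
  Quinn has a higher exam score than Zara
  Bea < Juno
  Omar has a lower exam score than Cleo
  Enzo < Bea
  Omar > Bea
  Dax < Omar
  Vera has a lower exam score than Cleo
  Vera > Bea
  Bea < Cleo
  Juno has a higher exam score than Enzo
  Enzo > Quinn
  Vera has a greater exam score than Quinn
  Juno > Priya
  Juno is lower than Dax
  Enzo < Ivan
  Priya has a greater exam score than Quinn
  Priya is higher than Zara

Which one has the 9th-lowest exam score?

Chaining the given pairs: Zara < Quinn < Enzo < Ivan < Bea < Vera < Priya < Juno < Dax < Omar < Cleo.
The 9th smallest is Dax.

Dax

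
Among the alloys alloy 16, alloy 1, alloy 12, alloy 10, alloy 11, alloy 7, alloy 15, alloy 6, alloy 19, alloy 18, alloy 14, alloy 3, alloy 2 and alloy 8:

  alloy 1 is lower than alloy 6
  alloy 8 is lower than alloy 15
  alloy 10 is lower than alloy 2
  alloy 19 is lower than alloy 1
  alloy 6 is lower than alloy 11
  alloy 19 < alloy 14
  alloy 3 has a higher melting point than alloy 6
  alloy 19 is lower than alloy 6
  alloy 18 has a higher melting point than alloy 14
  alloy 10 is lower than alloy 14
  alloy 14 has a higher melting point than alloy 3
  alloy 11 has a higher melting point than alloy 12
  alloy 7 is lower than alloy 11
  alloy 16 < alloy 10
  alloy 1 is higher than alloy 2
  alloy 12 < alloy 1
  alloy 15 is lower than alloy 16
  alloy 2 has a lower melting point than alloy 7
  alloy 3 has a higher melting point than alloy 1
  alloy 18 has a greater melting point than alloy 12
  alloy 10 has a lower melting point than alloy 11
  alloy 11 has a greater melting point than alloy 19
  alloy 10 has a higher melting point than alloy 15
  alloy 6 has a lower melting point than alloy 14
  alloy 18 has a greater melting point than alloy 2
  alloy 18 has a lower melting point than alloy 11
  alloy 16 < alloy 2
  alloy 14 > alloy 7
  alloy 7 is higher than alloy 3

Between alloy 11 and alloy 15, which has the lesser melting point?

Link the given pairs in sequence: alloy 15 < alloy 16; alloy 16 < alloy 10; alloy 10 < alloy 2; alloy 2 < alloy 1; alloy 1 < alloy 6; alloy 6 < alloy 3; alloy 3 < alloy 7; alloy 7 < alloy 14; alloy 14 < alloy 18; alloy 18 < alloy 11.
Together: alloy 15 < alloy 16 < alloy 10 < alloy 2 < alloy 1 < alloy 6 < alloy 3 < alloy 7 < alloy 14 < alloy 18 < alloy 11.
So alloy 15 < alloy 11; alloy 15 is the lower of the two.

alloy 15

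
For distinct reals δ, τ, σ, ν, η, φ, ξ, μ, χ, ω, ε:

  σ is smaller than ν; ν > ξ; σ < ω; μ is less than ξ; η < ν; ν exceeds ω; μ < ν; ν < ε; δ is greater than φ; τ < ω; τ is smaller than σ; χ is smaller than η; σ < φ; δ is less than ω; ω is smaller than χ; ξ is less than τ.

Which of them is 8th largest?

The consecutive relations fix a unique order: μ < ξ < τ < σ < φ < δ < ω < χ < η < ν < ε.
Counting 8 from the largest end gives σ.

σ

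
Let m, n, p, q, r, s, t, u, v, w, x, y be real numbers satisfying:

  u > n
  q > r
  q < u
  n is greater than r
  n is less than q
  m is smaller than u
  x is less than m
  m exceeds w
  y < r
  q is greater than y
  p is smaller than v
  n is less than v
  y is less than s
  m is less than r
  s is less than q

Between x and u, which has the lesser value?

x

Following the relations from x: x < m < r < n < q < u.
So x < u; x is the smaller of the two.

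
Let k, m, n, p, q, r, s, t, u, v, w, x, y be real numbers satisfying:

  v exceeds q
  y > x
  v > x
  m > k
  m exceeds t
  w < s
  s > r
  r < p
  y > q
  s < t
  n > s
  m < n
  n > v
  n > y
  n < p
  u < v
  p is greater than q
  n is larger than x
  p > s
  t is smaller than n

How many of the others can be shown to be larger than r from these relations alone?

From r the given relations immediately reach s, p.
From those, t, n — 4 in total.
From those, m — 5 in total.
No other element is forced above r by the given relations, so the count is 5.

5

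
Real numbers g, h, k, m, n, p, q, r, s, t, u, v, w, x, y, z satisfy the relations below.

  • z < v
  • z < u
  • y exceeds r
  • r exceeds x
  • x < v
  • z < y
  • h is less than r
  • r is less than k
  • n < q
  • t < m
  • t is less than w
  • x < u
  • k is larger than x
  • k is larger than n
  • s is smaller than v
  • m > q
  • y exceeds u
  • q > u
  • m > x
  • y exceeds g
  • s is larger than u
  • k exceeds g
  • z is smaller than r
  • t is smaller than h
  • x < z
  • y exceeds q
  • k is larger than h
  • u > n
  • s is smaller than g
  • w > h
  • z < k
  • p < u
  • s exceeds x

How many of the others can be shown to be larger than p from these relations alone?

Directly above p: u.
One step further: q, s, y (4 so far).
One step further: m, g, v (7 so far).
One step further: k (8 so far).
Nothing else is reachable above p; 8 in all.

8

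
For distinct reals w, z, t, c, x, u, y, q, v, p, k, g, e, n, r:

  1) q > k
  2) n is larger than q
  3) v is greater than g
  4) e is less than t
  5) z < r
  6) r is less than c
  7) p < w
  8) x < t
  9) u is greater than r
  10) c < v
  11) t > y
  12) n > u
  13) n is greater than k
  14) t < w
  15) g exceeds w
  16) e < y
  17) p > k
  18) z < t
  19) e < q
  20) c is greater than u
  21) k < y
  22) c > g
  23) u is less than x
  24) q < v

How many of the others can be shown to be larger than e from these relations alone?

8

From e the given relations immediately reach y, q, t.
From those, w, v, n — 6 in total.
From those, g — 7 in total.
From those, c — 8 in total.
No other element is forced above e by the given relations, so the count is 8.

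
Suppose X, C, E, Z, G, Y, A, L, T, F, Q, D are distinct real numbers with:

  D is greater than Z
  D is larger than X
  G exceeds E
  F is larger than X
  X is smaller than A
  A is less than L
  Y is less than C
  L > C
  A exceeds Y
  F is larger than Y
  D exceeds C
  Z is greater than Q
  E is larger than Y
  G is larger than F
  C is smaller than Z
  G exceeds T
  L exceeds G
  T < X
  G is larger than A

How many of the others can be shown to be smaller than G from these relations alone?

6

The elements the relations force below G are T, Y, X, E, A, F — no chain reaches any other.
That is 6.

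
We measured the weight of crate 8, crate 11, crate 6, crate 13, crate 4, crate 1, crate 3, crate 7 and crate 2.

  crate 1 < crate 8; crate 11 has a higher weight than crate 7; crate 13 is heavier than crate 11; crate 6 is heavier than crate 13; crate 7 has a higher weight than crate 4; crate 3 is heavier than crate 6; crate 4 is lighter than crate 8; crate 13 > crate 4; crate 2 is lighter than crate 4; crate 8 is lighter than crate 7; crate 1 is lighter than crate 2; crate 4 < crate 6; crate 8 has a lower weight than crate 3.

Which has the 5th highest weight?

crate 7

Piecing the relations together gives one ordering: crate 1 < crate 2 < crate 4 < crate 8 < crate 7 < crate 11 < crate 13 < crate 6 < crate 3.
Counting 5 from the largest end gives crate 7.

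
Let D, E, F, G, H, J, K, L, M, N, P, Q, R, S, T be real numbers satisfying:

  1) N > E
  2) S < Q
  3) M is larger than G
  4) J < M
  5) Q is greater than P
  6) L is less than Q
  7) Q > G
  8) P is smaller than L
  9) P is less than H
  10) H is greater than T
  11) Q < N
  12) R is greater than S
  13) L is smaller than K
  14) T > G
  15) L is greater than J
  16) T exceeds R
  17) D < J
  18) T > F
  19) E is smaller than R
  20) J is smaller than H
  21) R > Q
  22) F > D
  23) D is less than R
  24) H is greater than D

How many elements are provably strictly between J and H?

Chaining upward from J reaches: L, Q, R, M, K, N, T.
Chaining downward from H reaches: D, P, G, S, E, L, Q, R, F, T.
Strictly between J and H are those in both lists: L, Q, R, T — 4 elements.

4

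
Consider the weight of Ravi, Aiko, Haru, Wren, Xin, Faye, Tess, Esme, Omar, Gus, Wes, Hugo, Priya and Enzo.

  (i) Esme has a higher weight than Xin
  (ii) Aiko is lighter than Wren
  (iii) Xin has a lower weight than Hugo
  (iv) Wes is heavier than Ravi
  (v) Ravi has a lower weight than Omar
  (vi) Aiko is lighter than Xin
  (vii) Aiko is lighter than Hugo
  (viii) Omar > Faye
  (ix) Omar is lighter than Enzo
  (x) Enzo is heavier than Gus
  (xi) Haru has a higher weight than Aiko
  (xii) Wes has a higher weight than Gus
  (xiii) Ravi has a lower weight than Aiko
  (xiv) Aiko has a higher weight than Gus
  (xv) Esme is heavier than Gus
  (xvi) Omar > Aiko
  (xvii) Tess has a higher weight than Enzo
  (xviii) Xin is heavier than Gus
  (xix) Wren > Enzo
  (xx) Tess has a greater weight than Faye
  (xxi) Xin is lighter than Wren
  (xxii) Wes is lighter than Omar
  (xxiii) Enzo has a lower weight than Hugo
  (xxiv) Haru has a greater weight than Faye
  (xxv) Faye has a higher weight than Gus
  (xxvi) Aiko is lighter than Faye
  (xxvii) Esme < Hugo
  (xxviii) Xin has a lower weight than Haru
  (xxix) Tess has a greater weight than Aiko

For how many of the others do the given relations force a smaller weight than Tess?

Directly below Tess: Aiko, Faye, Enzo.
One step further: Ravi, Gus, Omar (6 so far).
One step further: Wes (7 so far).
Nothing else is reachable below Tess; 7 in all.

7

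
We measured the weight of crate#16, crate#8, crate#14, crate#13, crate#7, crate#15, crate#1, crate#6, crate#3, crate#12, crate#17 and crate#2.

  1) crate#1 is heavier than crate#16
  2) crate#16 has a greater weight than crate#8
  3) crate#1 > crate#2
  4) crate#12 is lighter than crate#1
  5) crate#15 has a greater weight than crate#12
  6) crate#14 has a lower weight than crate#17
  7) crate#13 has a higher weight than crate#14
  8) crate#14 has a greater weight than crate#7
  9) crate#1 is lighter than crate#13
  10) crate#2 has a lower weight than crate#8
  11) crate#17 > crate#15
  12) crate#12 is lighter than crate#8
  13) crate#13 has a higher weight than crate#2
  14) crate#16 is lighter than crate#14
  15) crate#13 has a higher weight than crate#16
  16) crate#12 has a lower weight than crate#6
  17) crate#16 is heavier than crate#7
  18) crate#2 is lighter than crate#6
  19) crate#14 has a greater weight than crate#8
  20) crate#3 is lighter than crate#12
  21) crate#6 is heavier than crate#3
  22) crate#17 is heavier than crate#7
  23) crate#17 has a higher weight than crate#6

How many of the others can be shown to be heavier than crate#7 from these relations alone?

5

Directly above crate#7: crate#16, crate#14, crate#17.
One step further: crate#1, crate#13 (5 so far).
No other element is forced above crate#7 by the given relations, so the count is 5.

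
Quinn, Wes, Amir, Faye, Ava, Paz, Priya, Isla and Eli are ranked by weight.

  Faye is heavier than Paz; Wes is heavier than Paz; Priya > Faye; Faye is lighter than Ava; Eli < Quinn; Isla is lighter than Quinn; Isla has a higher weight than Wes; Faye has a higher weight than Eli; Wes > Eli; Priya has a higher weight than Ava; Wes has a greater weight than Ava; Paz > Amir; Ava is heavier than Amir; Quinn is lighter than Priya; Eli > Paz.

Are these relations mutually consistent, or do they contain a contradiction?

Every relation is compatible with Amir < Paz < Eli < Faye < Ava < Wes < Isla < Quinn < Priya; the set is consistent.

consistent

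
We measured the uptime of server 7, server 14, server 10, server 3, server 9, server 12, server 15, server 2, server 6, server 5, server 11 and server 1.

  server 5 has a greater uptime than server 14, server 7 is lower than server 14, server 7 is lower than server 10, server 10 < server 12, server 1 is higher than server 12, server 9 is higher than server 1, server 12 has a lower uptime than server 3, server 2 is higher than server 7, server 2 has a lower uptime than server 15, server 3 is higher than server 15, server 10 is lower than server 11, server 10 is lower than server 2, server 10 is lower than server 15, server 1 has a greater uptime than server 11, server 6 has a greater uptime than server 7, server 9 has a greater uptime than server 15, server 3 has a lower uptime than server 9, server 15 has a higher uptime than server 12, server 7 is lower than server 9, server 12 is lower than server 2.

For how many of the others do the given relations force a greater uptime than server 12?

From server 12 the given relations immediately reach server 2, server 15, server 3, server 1.
From those, server 9 — 5 in total.
Nothing else is reachable above server 12; 5 in all.

5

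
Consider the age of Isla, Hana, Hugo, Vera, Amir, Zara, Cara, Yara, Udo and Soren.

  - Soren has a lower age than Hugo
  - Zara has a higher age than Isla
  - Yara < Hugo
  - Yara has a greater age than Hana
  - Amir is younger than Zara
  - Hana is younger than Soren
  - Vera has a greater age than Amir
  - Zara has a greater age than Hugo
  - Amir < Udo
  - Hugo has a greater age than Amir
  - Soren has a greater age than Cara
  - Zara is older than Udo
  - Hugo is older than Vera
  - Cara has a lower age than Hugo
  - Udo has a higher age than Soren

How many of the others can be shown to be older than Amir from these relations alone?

The elements the relations force above Amir are Vera, Udo, Hugo, Zara — no chain reaches any other.
That is 4.

4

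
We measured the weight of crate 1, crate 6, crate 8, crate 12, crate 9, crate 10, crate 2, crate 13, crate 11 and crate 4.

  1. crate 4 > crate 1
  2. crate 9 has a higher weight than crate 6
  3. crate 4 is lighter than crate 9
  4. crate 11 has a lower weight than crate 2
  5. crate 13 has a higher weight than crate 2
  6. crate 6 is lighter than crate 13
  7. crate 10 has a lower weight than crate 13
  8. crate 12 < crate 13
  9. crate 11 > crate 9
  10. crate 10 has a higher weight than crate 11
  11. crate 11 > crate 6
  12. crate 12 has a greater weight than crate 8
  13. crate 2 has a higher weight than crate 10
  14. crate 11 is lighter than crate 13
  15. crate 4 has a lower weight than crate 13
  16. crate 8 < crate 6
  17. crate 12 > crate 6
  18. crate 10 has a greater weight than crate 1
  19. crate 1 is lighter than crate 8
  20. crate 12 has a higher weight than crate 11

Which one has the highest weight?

crate 1 is not greatest since crate 1 < crate 4; crate 8 is not greatest since crate 8 < crate 12; crate 4 is not greatest since crate 4 < crate 9; crate 6 is not greatest since crate 6 < crate 9; crate 9 is not greatest since crate 9 < crate 11; crate 11 is not greatest since crate 11 < crate 10; crate 12 is not greatest since crate 12 < crate 13; crate 10 is not greatest since crate 10 < crate 13; crate 2 is not greatest since crate 2 < crate 13.
Only crate 13 has nothing above it, so crate 13 is the highest weight.

crate 13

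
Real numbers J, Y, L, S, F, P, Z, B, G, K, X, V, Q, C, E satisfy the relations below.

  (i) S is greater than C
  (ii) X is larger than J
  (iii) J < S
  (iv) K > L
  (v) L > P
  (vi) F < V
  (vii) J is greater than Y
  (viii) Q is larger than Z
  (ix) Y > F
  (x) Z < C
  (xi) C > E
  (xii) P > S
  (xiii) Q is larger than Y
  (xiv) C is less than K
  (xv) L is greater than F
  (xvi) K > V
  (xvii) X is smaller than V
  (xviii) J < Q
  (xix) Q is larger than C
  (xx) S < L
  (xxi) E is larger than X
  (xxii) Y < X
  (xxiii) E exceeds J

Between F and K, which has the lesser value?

F

Chaining the given relations: F < Y < J < X < E < C < S < P < L < K.
So F < K; F is the smaller of the two.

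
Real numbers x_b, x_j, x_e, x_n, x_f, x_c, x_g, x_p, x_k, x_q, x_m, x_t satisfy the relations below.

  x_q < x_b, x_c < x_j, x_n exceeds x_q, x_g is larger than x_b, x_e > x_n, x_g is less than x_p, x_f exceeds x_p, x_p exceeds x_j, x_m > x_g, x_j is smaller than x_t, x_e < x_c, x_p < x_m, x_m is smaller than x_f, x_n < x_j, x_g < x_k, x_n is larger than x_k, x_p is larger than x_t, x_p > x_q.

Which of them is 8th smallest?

Chaining the given pairs: x_q < x_b < x_g < x_k < x_n < x_e < x_c < x_j < x_t < x_p < x_m < x_f.
The 8th smallest is x_j.

x_j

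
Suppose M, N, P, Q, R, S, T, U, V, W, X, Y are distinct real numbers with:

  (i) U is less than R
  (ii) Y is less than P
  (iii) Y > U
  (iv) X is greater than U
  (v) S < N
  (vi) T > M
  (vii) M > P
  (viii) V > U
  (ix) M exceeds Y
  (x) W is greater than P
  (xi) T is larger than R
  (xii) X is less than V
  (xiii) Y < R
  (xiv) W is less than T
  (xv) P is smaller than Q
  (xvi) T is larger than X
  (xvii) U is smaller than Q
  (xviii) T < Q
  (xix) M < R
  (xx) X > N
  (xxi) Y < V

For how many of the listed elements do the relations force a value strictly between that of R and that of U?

3

Chaining upward from U reaches: Y, P, M, X, W, V, T, Q.
Chaining downward from R reaches: Y, P, M.
Strictly between U and R are those in both lists: Y, P, M — 3 elements.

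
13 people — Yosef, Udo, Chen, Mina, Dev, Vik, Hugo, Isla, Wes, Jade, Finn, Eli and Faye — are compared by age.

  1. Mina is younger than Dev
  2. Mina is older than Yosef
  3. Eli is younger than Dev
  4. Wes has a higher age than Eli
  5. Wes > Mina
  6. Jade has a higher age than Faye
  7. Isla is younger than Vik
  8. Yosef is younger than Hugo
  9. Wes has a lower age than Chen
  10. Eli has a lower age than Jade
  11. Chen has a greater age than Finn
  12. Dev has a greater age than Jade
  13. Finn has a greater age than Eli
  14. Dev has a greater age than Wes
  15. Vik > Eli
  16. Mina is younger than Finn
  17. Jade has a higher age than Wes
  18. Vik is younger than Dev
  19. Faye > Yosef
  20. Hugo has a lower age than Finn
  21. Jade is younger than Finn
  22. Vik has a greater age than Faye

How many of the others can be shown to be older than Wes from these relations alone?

4

Directly above Wes: Jade, Dev, Chen.
One step further: Finn (4 so far).
No other element is forced above Wes by the given relations, so the count is 4.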